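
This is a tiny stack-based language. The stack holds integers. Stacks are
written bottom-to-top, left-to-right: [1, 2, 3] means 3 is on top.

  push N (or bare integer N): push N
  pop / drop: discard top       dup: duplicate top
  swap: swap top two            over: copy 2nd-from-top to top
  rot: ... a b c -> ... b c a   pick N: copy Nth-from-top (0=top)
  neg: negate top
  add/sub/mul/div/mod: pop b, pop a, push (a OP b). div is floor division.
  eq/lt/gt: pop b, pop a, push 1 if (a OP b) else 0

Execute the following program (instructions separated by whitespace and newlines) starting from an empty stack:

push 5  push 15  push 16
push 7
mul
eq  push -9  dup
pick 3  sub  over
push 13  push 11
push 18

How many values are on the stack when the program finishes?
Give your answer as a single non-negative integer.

After 'push 5': stack = [5] (depth 1)
After 'push 15': stack = [5, 15] (depth 2)
After 'push 16': stack = [5, 15, 16] (depth 3)
After 'push 7': stack = [5, 15, 16, 7] (depth 4)
After 'mul': stack = [5, 15, 112] (depth 3)
After 'eq': stack = [5, 0] (depth 2)
After 'push -9': stack = [5, 0, -9] (depth 3)
After 'dup': stack = [5, 0, -9, -9] (depth 4)
After 'pick 3': stack = [5, 0, -9, -9, 5] (depth 5)
After 'sub': stack = [5, 0, -9, -14] (depth 4)
After 'over': stack = [5, 0, -9, -14, -9] (depth 5)
After 'push 13': stack = [5, 0, -9, -14, -9, 13] (depth 6)
After 'push 11': stack = [5, 0, -9, -14, -9, 13, 11] (depth 7)
After 'push 18': stack = [5, 0, -9, -14, -9, 13, 11, 18] (depth 8)

Answer: 8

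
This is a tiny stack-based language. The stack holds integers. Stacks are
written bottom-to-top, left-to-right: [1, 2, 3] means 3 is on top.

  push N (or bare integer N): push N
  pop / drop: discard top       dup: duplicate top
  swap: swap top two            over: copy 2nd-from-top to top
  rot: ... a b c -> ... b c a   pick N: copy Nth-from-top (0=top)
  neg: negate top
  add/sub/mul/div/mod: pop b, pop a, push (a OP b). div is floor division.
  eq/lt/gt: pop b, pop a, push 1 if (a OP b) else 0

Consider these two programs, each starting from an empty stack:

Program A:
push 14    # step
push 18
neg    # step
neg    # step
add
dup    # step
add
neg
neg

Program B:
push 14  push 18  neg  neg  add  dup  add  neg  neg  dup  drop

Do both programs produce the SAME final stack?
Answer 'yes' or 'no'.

Answer: yes

Derivation:
Program A trace:
  After 'push 14': [14]
  After 'push 18': [14, 18]
  After 'neg': [14, -18]
  After 'neg': [14, 18]
  After 'add': [32]
  After 'dup': [32, 32]
  After 'add': [64]
  After 'neg': [-64]
  After 'neg': [64]
Program A final stack: [64]

Program B trace:
  After 'push 14': [14]
  After 'push 18': [14, 18]
  After 'neg': [14, -18]
  After 'neg': [14, 18]
  After 'add': [32]
  After 'dup': [32, 32]
  After 'add': [64]
  After 'neg': [-64]
  After 'neg': [64]
  After 'dup': [64, 64]
  After 'drop': [64]
Program B final stack: [64]
Same: yes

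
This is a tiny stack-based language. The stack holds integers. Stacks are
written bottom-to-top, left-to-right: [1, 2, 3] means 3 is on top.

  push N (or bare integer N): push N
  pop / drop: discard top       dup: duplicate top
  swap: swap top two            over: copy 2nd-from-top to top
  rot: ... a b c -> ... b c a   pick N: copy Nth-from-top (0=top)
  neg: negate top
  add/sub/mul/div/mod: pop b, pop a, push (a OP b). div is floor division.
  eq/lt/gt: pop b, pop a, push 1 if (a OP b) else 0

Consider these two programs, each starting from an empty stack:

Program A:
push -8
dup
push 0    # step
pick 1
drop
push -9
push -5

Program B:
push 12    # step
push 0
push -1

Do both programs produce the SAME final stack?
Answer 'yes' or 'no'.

Program A trace:
  After 'push -8': [-8]
  After 'dup': [-8, -8]
  After 'push 0': [-8, -8, 0]
  After 'pick 1': [-8, -8, 0, -8]
  After 'drop': [-8, -8, 0]
  After 'push -9': [-8, -8, 0, -9]
  After 'push -5': [-8, -8, 0, -9, -5]
Program A final stack: [-8, -8, 0, -9, -5]

Program B trace:
  After 'push 12': [12]
  After 'push 0': [12, 0]
  After 'push -1': [12, 0, -1]
Program B final stack: [12, 0, -1]
Same: no

Answer: no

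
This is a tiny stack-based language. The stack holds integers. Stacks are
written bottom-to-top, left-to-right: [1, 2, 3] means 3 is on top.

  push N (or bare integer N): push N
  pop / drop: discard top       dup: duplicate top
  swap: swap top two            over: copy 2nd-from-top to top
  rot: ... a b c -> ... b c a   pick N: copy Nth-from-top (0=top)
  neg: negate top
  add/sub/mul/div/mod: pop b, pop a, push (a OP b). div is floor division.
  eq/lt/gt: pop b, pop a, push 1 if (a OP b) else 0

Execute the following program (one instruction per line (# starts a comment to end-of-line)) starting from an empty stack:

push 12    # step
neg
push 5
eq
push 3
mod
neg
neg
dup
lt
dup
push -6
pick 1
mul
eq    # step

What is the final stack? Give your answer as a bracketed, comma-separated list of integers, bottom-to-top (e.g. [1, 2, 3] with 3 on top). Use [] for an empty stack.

After 'push 12': [12]
After 'neg': [-12]
After 'push 5': [-12, 5]
After 'eq': [0]
After 'push 3': [0, 3]
After 'mod': [0]
After 'neg': [0]
After 'neg': [0]
After 'dup': [0, 0]
After 'lt': [0]
After 'dup': [0, 0]
After 'push -6': [0, 0, -6]
After 'pick 1': [0, 0, -6, 0]
After 'mul': [0, 0, 0]
After 'eq': [0, 1]

Answer: [0, 1]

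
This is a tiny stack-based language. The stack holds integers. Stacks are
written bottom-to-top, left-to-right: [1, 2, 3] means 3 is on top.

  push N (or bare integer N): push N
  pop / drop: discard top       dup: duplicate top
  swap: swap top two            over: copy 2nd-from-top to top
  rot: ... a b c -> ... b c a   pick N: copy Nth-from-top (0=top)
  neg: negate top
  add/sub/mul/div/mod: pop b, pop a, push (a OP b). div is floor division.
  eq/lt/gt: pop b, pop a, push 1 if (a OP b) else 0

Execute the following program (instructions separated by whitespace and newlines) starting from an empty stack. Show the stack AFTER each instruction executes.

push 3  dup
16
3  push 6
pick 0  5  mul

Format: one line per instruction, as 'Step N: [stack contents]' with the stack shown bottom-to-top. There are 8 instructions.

Step 1: [3]
Step 2: [3, 3]
Step 3: [3, 3, 16]
Step 4: [3, 3, 16, 3]
Step 5: [3, 3, 16, 3, 6]
Step 6: [3, 3, 16, 3, 6, 6]
Step 7: [3, 3, 16, 3, 6, 6, 5]
Step 8: [3, 3, 16, 3, 6, 30]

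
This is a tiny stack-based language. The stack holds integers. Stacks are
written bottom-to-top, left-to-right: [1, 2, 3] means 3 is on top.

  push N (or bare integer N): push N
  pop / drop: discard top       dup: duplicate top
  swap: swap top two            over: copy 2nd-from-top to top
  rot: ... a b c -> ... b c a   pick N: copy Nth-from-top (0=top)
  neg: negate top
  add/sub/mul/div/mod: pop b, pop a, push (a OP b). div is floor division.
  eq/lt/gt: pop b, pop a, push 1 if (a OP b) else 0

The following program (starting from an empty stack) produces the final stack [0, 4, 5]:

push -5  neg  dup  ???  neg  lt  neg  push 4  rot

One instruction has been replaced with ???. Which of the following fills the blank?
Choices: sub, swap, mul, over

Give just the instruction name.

Answer: over

Derivation:
Stack before ???: [5, 5]
Stack after ???:  [5, 5, 5]
Checking each choice:
  sub: stack underflow (need 2, have 1)
  swap: stack underflow (need 3, have 2)
  mul: stack underflow (need 2, have 1)
  over: MATCH


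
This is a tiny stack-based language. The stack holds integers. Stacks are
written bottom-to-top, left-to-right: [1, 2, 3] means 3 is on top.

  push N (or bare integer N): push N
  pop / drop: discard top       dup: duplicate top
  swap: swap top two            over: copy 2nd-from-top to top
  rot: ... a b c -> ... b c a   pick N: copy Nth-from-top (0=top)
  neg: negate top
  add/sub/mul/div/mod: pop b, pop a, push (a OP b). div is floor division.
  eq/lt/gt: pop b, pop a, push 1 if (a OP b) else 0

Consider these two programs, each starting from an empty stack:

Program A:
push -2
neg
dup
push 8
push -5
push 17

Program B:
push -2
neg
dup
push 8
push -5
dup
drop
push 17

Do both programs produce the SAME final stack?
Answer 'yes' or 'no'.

Answer: yes

Derivation:
Program A trace:
  After 'push -2': [-2]
  After 'neg': [2]
  After 'dup': [2, 2]
  After 'push 8': [2, 2, 8]
  After 'push -5': [2, 2, 8, -5]
  After 'push 17': [2, 2, 8, -5, 17]
Program A final stack: [2, 2, 8, -5, 17]

Program B trace:
  After 'push -2': [-2]
  After 'neg': [2]
  After 'dup': [2, 2]
  After 'push 8': [2, 2, 8]
  After 'push -5': [2, 2, 8, -5]
  After 'dup': [2, 2, 8, -5, -5]
  After 'drop': [2, 2, 8, -5]
  After 'push 17': [2, 2, 8, -5, 17]
Program B final stack: [2, 2, 8, -5, 17]
Same: yes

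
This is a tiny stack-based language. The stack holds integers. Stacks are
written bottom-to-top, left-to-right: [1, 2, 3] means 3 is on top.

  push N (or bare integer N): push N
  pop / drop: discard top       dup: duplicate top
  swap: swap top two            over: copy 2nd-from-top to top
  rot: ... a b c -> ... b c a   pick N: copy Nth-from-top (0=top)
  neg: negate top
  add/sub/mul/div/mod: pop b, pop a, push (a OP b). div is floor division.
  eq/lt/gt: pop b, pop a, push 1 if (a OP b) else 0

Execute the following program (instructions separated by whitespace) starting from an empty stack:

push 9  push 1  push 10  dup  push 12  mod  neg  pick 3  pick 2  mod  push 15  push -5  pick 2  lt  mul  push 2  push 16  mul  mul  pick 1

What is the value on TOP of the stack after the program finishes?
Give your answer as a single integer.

After 'push 9': [9]
After 'push 1': [9, 1]
After 'push 10': [9, 1, 10]
After 'dup': [9, 1, 10, 10]
After 'push 12': [9, 1, 10, 10, 12]
After 'mod': [9, 1, 10, 10]
After 'neg': [9, 1, 10, -10]
After 'pick 3': [9, 1, 10, -10, 9]
After 'pick 2': [9, 1, 10, -10, 9, 10]
After 'mod': [9, 1, 10, -10, 9]
After 'push 15': [9, 1, 10, -10, 9, 15]
After 'push -5': [9, 1, 10, -10, 9, 15, -5]
After 'pick 2': [9, 1, 10, -10, 9, 15, -5, 9]
After 'lt': [9, 1, 10, -10, 9, 15, 1]
After 'mul': [9, 1, 10, -10, 9, 15]
After 'push 2': [9, 1, 10, -10, 9, 15, 2]
After 'push 16': [9, 1, 10, -10, 9, 15, 2, 16]
After 'mul': [9, 1, 10, -10, 9, 15, 32]
After 'mul': [9, 1, 10, -10, 9, 480]
After 'pick 1': [9, 1, 10, -10, 9, 480, 9]

Answer: 9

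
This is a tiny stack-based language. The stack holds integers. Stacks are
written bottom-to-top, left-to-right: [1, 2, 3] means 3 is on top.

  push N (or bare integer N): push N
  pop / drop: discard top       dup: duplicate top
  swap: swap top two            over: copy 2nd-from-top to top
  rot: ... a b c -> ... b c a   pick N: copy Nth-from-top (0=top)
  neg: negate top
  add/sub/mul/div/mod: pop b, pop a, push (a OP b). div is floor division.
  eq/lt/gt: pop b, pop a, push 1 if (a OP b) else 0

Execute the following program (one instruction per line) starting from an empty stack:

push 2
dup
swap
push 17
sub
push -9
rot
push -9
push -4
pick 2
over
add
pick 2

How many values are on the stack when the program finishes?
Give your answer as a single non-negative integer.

After 'push 2': stack = [2] (depth 1)
After 'dup': stack = [2, 2] (depth 2)
After 'swap': stack = [2, 2] (depth 2)
After 'push 17': stack = [2, 2, 17] (depth 3)
After 'sub': stack = [2, -15] (depth 2)
After 'push -9': stack = [2, -15, -9] (depth 3)
After 'rot': stack = [-15, -9, 2] (depth 3)
After 'push -9': stack = [-15, -9, 2, -9] (depth 4)
After 'push -4': stack = [-15, -9, 2, -9, -4] (depth 5)
After 'pick 2': stack = [-15, -9, 2, -9, -4, 2] (depth 6)
After 'over': stack = [-15, -9, 2, -9, -4, 2, -4] (depth 7)
After 'add': stack = [-15, -9, 2, -9, -4, -2] (depth 6)
After 'pick 2': stack = [-15, -9, 2, -9, -4, -2, -9] (depth 7)

Answer: 7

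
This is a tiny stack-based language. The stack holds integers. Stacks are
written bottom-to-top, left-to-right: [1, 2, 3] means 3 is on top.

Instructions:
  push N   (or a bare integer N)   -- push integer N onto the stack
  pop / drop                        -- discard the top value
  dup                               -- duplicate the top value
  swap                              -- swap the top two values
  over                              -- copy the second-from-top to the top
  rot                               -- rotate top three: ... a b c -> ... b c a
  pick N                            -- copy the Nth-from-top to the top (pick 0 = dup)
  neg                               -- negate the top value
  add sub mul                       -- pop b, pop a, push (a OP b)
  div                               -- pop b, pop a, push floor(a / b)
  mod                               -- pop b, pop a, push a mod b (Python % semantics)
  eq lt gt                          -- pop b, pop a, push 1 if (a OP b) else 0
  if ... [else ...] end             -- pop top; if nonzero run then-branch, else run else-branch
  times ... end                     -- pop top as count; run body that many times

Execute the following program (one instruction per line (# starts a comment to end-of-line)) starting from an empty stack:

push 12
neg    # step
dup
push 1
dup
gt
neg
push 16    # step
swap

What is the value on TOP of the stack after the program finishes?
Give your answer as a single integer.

Answer: 0

Derivation:
After 'push 12': [12]
After 'neg': [-12]
After 'dup': [-12, -12]
After 'push 1': [-12, -12, 1]
After 'dup': [-12, -12, 1, 1]
After 'gt': [-12, -12, 0]
After 'neg': [-12, -12, 0]
After 'push 16': [-12, -12, 0, 16]
After 'swap': [-12, -12, 16, 0]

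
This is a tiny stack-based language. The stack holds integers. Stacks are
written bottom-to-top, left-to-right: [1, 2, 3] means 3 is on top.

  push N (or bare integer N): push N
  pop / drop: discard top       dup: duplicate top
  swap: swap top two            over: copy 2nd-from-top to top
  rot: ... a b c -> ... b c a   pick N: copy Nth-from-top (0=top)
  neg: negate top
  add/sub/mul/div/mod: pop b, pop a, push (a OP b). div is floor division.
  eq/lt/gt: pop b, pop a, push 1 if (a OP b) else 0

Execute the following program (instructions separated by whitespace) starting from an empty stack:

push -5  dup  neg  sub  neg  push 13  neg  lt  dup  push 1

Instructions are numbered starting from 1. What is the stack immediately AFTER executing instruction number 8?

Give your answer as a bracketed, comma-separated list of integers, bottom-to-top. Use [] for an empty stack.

Answer: [0]

Derivation:
Step 1 ('push -5'): [-5]
Step 2 ('dup'): [-5, -5]
Step 3 ('neg'): [-5, 5]
Step 4 ('sub'): [-10]
Step 5 ('neg'): [10]
Step 6 ('push 13'): [10, 13]
Step 7 ('neg'): [10, -13]
Step 8 ('lt'): [0]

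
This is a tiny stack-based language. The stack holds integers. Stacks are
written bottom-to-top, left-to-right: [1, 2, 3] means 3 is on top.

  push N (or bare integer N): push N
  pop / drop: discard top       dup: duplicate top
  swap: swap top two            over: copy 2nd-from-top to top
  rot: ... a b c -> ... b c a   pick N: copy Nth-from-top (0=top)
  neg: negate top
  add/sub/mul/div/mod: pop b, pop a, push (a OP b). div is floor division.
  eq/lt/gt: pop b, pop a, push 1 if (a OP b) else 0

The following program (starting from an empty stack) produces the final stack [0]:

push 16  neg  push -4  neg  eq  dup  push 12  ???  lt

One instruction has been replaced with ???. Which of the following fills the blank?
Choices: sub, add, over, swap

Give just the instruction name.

Stack before ???: [0, 0, 12]
Stack after ???:  [0, -12]
Checking each choice:
  sub: MATCH
  add: produces [1]
  over: produces [0, 0, 0]
  swap: produces [0, 0]


Answer: sub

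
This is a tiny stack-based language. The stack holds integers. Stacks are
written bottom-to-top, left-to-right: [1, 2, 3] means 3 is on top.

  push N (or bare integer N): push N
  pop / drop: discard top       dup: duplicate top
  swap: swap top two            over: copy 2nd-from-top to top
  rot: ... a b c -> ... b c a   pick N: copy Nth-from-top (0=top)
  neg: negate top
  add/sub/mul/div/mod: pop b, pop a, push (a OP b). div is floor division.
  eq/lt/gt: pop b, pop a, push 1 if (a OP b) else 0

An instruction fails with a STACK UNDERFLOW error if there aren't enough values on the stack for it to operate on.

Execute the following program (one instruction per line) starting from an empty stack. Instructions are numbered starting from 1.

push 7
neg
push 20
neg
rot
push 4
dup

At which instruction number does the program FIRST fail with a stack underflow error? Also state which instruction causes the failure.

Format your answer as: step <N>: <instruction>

Answer: step 5: rot

Derivation:
Step 1 ('push 7'): stack = [7], depth = 1
Step 2 ('neg'): stack = [-7], depth = 1
Step 3 ('push 20'): stack = [-7, 20], depth = 2
Step 4 ('neg'): stack = [-7, -20], depth = 2
Step 5 ('rot'): needs 3 value(s) but depth is 2 — STACK UNDERFLOW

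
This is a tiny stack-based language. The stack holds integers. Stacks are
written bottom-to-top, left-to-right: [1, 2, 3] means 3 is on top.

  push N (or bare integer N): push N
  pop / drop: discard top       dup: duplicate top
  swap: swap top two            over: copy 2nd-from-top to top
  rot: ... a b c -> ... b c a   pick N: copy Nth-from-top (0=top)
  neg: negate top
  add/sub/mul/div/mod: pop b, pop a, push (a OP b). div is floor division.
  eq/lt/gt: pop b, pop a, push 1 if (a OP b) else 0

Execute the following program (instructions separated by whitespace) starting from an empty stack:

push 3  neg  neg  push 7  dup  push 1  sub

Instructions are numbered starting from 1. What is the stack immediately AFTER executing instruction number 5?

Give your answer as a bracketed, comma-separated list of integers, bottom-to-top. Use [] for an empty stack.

Step 1 ('push 3'): [3]
Step 2 ('neg'): [-3]
Step 3 ('neg'): [3]
Step 4 ('push 7'): [3, 7]
Step 5 ('dup'): [3, 7, 7]

Answer: [3, 7, 7]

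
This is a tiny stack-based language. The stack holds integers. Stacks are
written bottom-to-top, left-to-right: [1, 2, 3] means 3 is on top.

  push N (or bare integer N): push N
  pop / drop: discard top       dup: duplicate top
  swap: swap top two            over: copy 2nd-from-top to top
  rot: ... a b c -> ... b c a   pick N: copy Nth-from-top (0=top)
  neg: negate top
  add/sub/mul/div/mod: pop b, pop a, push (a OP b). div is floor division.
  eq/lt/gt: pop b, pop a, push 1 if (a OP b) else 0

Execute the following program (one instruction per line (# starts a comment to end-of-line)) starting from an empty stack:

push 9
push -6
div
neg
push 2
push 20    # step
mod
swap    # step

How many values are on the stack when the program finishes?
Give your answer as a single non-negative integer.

Answer: 2

Derivation:
After 'push 9': stack = [9] (depth 1)
After 'push -6': stack = [9, -6] (depth 2)
After 'div': stack = [-2] (depth 1)
After 'neg': stack = [2] (depth 1)
After 'push 2': stack = [2, 2] (depth 2)
After 'push 20': stack = [2, 2, 20] (depth 3)
After 'mod': stack = [2, 2] (depth 2)
After 'swap': stack = [2, 2] (depth 2)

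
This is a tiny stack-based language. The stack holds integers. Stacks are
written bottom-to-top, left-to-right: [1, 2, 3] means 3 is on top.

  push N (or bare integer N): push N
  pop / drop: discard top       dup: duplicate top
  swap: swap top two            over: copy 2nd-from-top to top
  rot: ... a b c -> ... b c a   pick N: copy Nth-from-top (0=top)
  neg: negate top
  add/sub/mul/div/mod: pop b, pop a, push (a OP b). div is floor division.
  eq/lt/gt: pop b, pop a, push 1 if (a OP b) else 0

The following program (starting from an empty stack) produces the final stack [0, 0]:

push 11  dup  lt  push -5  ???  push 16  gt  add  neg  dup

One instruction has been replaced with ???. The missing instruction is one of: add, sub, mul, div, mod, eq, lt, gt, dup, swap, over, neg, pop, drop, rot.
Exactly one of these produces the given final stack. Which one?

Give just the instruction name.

Stack before ???: [0, -5]
Stack after ???:  [0, 5]
The instruction that transforms [0, -5] -> [0, 5] is: neg

Answer: neg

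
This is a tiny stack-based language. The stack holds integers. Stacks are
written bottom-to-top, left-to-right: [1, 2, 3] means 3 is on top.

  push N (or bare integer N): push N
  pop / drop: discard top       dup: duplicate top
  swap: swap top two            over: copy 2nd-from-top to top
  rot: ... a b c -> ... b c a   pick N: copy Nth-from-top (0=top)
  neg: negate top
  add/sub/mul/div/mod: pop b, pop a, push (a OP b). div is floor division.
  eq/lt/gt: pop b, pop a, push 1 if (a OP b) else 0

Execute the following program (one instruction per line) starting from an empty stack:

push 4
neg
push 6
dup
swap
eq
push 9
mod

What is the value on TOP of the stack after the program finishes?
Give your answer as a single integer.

After 'push 4': [4]
After 'neg': [-4]
After 'push 6': [-4, 6]
After 'dup': [-4, 6, 6]
After 'swap': [-4, 6, 6]
After 'eq': [-4, 1]
After 'push 9': [-4, 1, 9]
After 'mod': [-4, 1]

Answer: 1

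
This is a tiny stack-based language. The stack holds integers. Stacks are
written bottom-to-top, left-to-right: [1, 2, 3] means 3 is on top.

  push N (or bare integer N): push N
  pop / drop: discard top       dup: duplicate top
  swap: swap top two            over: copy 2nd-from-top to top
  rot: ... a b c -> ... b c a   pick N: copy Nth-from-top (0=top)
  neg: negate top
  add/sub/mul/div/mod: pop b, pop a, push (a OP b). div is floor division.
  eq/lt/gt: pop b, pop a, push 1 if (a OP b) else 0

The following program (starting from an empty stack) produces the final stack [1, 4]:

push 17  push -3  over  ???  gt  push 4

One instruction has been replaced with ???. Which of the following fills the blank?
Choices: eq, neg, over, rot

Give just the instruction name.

Stack before ???: [17, -3, 17]
Stack after ???:  [17, 0]
Checking each choice:
  eq: MATCH
  neg: produces [17, 1, 4]
  over: produces [17, -3, 1, 4]
  rot: produces [-3, 0, 4]


Answer: eq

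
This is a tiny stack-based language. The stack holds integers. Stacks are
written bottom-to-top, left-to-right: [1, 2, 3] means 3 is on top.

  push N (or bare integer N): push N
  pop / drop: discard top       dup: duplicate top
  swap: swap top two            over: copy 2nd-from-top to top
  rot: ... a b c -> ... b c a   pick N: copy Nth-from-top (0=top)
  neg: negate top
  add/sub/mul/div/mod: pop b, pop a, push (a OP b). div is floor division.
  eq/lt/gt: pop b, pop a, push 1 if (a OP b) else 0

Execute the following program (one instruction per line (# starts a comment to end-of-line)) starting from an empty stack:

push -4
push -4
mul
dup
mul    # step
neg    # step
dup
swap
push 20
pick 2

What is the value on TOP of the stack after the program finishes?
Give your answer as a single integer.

Answer: -256

Derivation:
After 'push -4': [-4]
After 'push -4': [-4, -4]
After 'mul': [16]
After 'dup': [16, 16]
After 'mul': [256]
After 'neg': [-256]
After 'dup': [-256, -256]
After 'swap': [-256, -256]
After 'push 20': [-256, -256, 20]
After 'pick 2': [-256, -256, 20, -256]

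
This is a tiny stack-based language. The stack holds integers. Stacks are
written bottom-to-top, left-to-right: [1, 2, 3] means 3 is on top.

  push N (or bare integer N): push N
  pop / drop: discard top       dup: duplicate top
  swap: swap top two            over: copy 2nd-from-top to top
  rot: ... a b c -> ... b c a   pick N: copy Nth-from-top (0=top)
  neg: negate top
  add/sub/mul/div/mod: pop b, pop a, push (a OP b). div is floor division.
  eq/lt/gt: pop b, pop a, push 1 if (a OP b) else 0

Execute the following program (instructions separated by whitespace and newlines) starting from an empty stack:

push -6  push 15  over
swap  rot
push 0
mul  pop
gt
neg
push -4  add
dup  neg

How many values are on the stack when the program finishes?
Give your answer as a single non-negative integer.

Answer: 2

Derivation:
After 'push -6': stack = [-6] (depth 1)
After 'push 15': stack = [-6, 15] (depth 2)
After 'over': stack = [-6, 15, -6] (depth 3)
After 'swap': stack = [-6, -6, 15] (depth 3)
After 'rot': stack = [-6, 15, -6] (depth 3)
After 'push 0': stack = [-6, 15, -6, 0] (depth 4)
After 'mul': stack = [-6, 15, 0] (depth 3)
After 'pop': stack = [-6, 15] (depth 2)
After 'gt': stack = [0] (depth 1)
After 'neg': stack = [0] (depth 1)
After 'push -4': stack = [0, -4] (depth 2)
After 'add': stack = [-4] (depth 1)
After 'dup': stack = [-4, -4] (depth 2)
After 'neg': stack = [-4, 4] (depth 2)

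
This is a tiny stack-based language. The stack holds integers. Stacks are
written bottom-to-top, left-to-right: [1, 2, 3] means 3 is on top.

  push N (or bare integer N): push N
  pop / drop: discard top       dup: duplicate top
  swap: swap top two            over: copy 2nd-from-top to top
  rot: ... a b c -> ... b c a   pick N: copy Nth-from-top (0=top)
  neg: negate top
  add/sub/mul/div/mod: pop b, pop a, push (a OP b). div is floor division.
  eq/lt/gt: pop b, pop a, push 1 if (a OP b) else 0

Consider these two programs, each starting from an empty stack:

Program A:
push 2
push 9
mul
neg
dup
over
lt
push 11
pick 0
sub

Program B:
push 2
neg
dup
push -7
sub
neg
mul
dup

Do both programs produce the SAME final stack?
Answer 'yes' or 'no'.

Answer: no

Derivation:
Program A trace:
  After 'push 2': [2]
  After 'push 9': [2, 9]
  After 'mul': [18]
  After 'neg': [-18]
  After 'dup': [-18, -18]
  After 'over': [-18, -18, -18]
  After 'lt': [-18, 0]
  After 'push 11': [-18, 0, 11]
  After 'pick 0': [-18, 0, 11, 11]
  After 'sub': [-18, 0, 0]
Program A final stack: [-18, 0, 0]

Program B trace:
  After 'push 2': [2]
  After 'neg': [-2]
  After 'dup': [-2, -2]
  After 'push -7': [-2, -2, -7]
  After 'sub': [-2, 5]
  After 'neg': [-2, -5]
  After 'mul': [10]
  After 'dup': [10, 10]
Program B final stack: [10, 10]
Same: no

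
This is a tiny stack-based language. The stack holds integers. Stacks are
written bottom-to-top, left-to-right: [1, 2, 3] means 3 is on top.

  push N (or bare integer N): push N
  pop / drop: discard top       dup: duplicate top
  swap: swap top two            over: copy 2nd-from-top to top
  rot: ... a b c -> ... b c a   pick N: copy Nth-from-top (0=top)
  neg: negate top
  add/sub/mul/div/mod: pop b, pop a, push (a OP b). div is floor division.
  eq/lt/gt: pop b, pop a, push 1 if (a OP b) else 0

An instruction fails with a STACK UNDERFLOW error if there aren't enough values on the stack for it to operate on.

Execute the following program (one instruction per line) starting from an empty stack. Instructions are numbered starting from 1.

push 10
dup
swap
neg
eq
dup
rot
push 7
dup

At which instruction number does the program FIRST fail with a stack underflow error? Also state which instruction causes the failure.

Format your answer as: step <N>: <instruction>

Answer: step 7: rot

Derivation:
Step 1 ('push 10'): stack = [10], depth = 1
Step 2 ('dup'): stack = [10, 10], depth = 2
Step 3 ('swap'): stack = [10, 10], depth = 2
Step 4 ('neg'): stack = [10, -10], depth = 2
Step 5 ('eq'): stack = [0], depth = 1
Step 6 ('dup'): stack = [0, 0], depth = 2
Step 7 ('rot'): needs 3 value(s) but depth is 2 — STACK UNDERFLOW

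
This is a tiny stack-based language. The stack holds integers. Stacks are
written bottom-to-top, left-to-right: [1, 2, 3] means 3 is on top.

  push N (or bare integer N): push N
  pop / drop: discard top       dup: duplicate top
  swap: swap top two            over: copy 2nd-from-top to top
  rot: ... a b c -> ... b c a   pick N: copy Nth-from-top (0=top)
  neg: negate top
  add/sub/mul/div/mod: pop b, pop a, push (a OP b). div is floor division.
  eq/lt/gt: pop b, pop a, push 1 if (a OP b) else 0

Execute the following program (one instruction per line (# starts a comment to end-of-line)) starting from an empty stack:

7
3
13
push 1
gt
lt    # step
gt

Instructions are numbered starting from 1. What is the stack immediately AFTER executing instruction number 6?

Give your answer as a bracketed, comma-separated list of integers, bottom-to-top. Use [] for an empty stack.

Answer: [7, 0]

Derivation:
Step 1 ('7'): [7]
Step 2 ('3'): [7, 3]
Step 3 ('13'): [7, 3, 13]
Step 4 ('push 1'): [7, 3, 13, 1]
Step 5 ('gt'): [7, 3, 1]
Step 6 ('lt'): [7, 0]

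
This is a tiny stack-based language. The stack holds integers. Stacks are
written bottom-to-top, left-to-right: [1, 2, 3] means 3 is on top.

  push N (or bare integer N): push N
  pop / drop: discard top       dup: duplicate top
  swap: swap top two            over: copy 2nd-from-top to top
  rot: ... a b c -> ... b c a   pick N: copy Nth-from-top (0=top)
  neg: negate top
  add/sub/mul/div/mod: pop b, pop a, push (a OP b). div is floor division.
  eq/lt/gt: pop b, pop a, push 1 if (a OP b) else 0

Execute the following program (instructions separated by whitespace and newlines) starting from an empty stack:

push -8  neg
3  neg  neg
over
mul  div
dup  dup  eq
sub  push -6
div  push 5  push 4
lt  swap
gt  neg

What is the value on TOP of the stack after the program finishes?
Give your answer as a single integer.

Answer: 0

Derivation:
After 'push -8': [-8]
After 'neg': [8]
After 'push 3': [8, 3]
After 'neg': [8, -3]
After 'neg': [8, 3]
After 'over': [8, 3, 8]
After 'mul': [8, 24]
After 'div': [0]
After 'dup': [0, 0]
After 'dup': [0, 0, 0]
After 'eq': [0, 1]
After 'sub': [-1]
After 'push -6': [-1, -6]
After 'div': [0]
After 'push 5': [0, 5]
After 'push 4': [0, 5, 4]
After 'lt': [0, 0]
After 'swap': [0, 0]
After 'gt': [0]
After 'neg': [0]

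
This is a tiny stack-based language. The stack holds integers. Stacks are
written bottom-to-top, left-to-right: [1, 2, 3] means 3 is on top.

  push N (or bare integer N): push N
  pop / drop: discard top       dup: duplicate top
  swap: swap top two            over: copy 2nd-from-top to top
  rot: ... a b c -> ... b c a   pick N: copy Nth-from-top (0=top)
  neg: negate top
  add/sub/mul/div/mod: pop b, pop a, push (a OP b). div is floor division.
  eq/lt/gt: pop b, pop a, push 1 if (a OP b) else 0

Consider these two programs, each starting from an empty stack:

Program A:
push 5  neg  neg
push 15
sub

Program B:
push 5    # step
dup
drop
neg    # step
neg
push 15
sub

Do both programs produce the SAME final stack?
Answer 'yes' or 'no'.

Program A trace:
  After 'push 5': [5]
  After 'neg': [-5]
  After 'neg': [5]
  After 'push 15': [5, 15]
  After 'sub': [-10]
Program A final stack: [-10]

Program B trace:
  After 'push 5': [5]
  After 'dup': [5, 5]
  After 'drop': [5]
  After 'neg': [-5]
  After 'neg': [5]
  After 'push 15': [5, 15]
  After 'sub': [-10]
Program B final stack: [-10]
Same: yes

Answer: yes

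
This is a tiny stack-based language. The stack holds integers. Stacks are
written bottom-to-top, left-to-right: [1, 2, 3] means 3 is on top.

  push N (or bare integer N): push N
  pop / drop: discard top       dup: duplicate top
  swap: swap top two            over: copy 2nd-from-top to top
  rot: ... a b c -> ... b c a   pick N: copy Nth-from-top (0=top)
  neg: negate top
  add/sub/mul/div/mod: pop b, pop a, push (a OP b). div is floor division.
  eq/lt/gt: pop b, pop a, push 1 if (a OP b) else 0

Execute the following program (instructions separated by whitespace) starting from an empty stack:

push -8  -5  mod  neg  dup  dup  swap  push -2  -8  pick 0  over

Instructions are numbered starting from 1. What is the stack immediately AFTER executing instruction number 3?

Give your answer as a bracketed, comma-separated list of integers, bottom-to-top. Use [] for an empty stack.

Answer: [-3]

Derivation:
Step 1 ('push -8'): [-8]
Step 2 ('-5'): [-8, -5]
Step 3 ('mod'): [-3]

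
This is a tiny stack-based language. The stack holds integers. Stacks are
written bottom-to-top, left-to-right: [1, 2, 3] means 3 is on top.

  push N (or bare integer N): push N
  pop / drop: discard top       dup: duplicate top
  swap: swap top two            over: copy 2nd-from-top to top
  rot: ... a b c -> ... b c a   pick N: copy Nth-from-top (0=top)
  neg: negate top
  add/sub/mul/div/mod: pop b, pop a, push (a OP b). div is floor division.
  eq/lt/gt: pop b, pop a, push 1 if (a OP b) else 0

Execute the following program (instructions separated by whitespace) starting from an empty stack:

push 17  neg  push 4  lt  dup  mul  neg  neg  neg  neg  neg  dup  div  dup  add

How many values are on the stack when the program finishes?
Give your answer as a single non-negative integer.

Answer: 1

Derivation:
After 'push 17': stack = [17] (depth 1)
After 'neg': stack = [-17] (depth 1)
After 'push 4': stack = [-17, 4] (depth 2)
After 'lt': stack = [1] (depth 1)
After 'dup': stack = [1, 1] (depth 2)
After 'mul': stack = [1] (depth 1)
After 'neg': stack = [-1] (depth 1)
After 'neg': stack = [1] (depth 1)
After 'neg': stack = [-1] (depth 1)
After 'neg': stack = [1] (depth 1)
After 'neg': stack = [-1] (depth 1)
After 'dup': stack = [-1, -1] (depth 2)
After 'div': stack = [1] (depth 1)
After 'dup': stack = [1, 1] (depth 2)
After 'add': stack = [2] (depth 1)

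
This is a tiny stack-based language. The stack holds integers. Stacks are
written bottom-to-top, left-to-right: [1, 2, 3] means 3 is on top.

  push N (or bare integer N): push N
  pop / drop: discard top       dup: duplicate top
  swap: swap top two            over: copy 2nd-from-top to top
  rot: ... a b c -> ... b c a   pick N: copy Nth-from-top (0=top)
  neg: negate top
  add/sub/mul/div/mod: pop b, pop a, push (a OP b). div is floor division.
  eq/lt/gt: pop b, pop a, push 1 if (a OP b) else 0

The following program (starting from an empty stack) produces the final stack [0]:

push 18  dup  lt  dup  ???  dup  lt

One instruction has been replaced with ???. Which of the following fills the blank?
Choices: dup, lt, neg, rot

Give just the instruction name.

Answer: lt

Derivation:
Stack before ???: [0, 0]
Stack after ???:  [0]
Checking each choice:
  dup: produces [0, 0, 0]
  lt: MATCH
  neg: produces [0, 0]
  rot: stack underflow (need 3, have 2)


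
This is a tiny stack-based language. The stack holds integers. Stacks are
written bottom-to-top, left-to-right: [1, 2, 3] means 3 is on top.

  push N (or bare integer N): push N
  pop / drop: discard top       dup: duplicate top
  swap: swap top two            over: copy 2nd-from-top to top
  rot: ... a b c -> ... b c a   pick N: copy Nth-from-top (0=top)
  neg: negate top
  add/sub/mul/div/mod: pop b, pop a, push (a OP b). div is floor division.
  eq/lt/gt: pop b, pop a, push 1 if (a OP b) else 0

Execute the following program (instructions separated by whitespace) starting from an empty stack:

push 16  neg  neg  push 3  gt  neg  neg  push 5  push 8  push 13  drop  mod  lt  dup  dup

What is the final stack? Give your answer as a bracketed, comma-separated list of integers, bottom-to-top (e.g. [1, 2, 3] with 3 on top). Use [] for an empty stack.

After 'push 16': [16]
After 'neg': [-16]
After 'neg': [16]
After 'push 3': [16, 3]
After 'gt': [1]
After 'neg': [-1]
After 'neg': [1]
After 'push 5': [1, 5]
After 'push 8': [1, 5, 8]
After 'push 13': [1, 5, 8, 13]
After 'drop': [1, 5, 8]
After 'mod': [1, 5]
After 'lt': [1]
After 'dup': [1, 1]
After 'dup': [1, 1, 1]

Answer: [1, 1, 1]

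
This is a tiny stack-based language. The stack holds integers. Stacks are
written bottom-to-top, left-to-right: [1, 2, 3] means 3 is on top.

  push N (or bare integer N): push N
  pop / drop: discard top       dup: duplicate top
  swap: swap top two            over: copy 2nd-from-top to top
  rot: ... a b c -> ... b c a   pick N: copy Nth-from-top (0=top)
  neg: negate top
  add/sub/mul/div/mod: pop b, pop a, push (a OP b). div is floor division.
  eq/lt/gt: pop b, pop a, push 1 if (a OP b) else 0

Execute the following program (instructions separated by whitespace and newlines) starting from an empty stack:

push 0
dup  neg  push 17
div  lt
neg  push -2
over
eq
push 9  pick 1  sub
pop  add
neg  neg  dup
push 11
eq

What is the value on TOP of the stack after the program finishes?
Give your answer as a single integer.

Answer: 0

Derivation:
After 'push 0': [0]
After 'dup': [0, 0]
After 'neg': [0, 0]
After 'push 17': [0, 0, 17]
After 'div': [0, 0]
After 'lt': [0]
After 'neg': [0]
After 'push -2': [0, -2]
After 'over': [0, -2, 0]
After 'eq': [0, 0]
After 'push 9': [0, 0, 9]
After 'pick 1': [0, 0, 9, 0]
After 'sub': [0, 0, 9]
After 'pop': [0, 0]
After 'add': [0]
After 'neg': [0]
After 'neg': [0]
After 'dup': [0, 0]
After 'push 11': [0, 0, 11]
After 'eq': [0, 0]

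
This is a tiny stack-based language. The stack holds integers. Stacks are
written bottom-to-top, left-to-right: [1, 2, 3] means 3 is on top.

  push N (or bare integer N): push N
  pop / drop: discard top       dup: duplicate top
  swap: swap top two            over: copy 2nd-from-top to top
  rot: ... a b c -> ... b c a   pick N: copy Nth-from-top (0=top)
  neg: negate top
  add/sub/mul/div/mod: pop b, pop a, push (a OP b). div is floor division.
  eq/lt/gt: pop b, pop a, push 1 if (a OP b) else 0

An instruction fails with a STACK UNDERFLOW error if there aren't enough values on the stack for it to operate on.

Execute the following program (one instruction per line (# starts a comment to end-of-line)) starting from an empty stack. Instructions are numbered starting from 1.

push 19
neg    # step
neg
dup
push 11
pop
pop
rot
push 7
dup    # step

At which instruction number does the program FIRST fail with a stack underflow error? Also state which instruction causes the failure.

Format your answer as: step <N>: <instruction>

Step 1 ('push 19'): stack = [19], depth = 1
Step 2 ('neg'): stack = [-19], depth = 1
Step 3 ('neg'): stack = [19], depth = 1
Step 4 ('dup'): stack = [19, 19], depth = 2
Step 5 ('push 11'): stack = [19, 19, 11], depth = 3
Step 6 ('pop'): stack = [19, 19], depth = 2
Step 7 ('pop'): stack = [19], depth = 1
Step 8 ('rot'): needs 3 value(s) but depth is 1 — STACK UNDERFLOW

Answer: step 8: rot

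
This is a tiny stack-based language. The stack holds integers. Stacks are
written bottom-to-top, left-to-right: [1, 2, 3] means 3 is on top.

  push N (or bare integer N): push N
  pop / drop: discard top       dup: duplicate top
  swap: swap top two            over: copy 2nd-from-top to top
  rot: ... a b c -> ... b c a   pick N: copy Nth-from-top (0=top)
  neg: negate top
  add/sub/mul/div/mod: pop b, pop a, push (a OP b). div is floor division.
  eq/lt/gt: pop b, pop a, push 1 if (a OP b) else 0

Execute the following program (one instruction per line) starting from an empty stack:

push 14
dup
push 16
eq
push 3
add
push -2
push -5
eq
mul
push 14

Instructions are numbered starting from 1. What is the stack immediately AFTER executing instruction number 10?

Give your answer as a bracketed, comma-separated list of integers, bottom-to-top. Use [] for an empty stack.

Step 1 ('push 14'): [14]
Step 2 ('dup'): [14, 14]
Step 3 ('push 16'): [14, 14, 16]
Step 4 ('eq'): [14, 0]
Step 5 ('push 3'): [14, 0, 3]
Step 6 ('add'): [14, 3]
Step 7 ('push -2'): [14, 3, -2]
Step 8 ('push -5'): [14, 3, -2, -5]
Step 9 ('eq'): [14, 3, 0]
Step 10 ('mul'): [14, 0]

Answer: [14, 0]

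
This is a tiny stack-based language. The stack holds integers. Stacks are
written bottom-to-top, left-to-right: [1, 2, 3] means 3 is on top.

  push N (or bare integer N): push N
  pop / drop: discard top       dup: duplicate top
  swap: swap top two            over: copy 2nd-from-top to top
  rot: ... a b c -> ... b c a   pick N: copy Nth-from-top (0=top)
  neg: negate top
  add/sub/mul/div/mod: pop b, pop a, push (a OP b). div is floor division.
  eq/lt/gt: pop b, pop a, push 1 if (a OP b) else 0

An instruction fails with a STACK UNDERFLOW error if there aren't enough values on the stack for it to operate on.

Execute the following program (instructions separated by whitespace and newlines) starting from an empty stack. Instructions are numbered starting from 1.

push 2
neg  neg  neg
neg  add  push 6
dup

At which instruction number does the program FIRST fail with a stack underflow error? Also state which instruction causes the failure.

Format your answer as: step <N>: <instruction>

Step 1 ('push 2'): stack = [2], depth = 1
Step 2 ('neg'): stack = [-2], depth = 1
Step 3 ('neg'): stack = [2], depth = 1
Step 4 ('neg'): stack = [-2], depth = 1
Step 5 ('neg'): stack = [2], depth = 1
Step 6 ('add'): needs 2 value(s) but depth is 1 — STACK UNDERFLOW

Answer: step 6: add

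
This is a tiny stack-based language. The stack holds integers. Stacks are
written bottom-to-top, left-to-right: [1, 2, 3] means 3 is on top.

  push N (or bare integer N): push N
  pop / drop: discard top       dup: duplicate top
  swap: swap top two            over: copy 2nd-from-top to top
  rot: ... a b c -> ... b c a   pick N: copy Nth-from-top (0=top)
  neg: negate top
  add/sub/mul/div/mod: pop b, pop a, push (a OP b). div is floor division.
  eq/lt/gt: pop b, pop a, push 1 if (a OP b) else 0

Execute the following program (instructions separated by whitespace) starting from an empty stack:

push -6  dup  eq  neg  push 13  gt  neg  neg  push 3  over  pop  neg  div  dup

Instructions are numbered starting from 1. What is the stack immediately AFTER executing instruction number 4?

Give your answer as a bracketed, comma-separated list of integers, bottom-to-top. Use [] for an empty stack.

Step 1 ('push -6'): [-6]
Step 2 ('dup'): [-6, -6]
Step 3 ('eq'): [1]
Step 4 ('neg'): [-1]

Answer: [-1]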